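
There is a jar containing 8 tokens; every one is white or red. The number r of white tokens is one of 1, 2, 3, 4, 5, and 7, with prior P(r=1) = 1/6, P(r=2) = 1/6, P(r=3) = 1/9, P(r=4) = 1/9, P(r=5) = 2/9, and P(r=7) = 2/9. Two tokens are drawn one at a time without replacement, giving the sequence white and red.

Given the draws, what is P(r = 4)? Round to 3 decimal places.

0.155

Compute the likelihood of the observed sequence for each case: P(data | r = 1) = (1/8)(7/7) = 1/8; P(data | r = 2) = (2/8)(6/7) = 3/14; P(data | r = 3) = (3/8)(5/7) = 15/56; P(data | r = 4) = (4/8)(4/7) = 2/7; P(data | r = 5) = (5/8)(3/7) = 15/56; P(data | r = 7) = (7/8)(1/7) = 1/8.
The prior-weighted likelihoods are 1/6 · 1/8 = 1/48, 1/6 · 3/14 = 1/28, 1/9 · 15/56 = 5/168, 1/9 · 2/7 = 2/63, 2/9 · 15/56 = 5/84, 2/9 · 1/8 = 1/36; these sum to 23/112.
Therefore the posterior P(r = 4 | data) = (2/63) / (23/112) = 32/207.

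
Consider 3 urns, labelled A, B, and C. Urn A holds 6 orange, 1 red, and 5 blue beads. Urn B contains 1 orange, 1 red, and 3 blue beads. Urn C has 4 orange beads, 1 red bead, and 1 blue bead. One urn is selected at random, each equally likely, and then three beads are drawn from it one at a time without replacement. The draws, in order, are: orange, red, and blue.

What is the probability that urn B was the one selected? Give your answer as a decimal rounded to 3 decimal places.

0.471

For each hypothesis, P(data | H) works out to: P(data | urn A) = (6/12)(1/11)(5/10) = 1/44; P(data | urn B) = (1/5)(1/4)(3/3) = 1/20; P(data | urn C) = (4/6)(1/5)(1/4) = 1/30.
Multiplying each by its prior: 1/3 · 1/44 = 1/132, 1/3 · 1/20 = 1/60, 1/3 · 1/30 = 1/90; summing to 7/198.
So P(urn B | data) = (1/60) / (7/198) = 33/70.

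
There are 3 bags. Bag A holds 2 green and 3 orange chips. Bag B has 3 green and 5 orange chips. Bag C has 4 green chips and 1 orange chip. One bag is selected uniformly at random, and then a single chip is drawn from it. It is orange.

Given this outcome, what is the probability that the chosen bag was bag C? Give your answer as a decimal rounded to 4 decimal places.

Under each hypothesis, the probability of this draw is: P(data | bag A) = (3/5) = 3/5; P(data | bag B) = (5/8) = 5/8; P(data | bag C) = (1/5) = 1/5.
Multiplying each by its prior: 1/3 · 3/5 = 1/5, 1/3 · 5/8 = 5/24, 1/3 · 1/5 = 1/15; summing to 19/40.
So P(bag C | data) = (1/15) / (19/40) = 8/57.

0.1404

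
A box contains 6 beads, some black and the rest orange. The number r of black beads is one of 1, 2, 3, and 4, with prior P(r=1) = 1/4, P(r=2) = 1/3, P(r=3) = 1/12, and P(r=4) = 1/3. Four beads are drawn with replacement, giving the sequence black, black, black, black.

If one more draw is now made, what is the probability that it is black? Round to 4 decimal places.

0.6357

Under each hypothesis, the probability of the observed sequence is: P(data | r = 1) = (1/6)(1/6)(1/6)(1/6) = 0.0007716; P(data | r = 2) = (2/6)(2/6)(2/6)(2/6) = 0.012346; P(data | r = 3) = (3/6)(3/6)(3/6)(3/6) = 0.0625; P(data | r = 4) = (4/6)(4/6)(4/6)(4/6) = 0.19753.
Weighting by the prior gives 1/4 · 0.0007716 = 0.0001929, 1/3 · 0.012346 = 0.0041152, 1/12 · 0.0625 = 0.0052083, 1/3 · 0.19753 = 0.065844; with total 0.07536.
The posterior is then P(r = 1 | data) = 0.0025597, P(r = 2 | data) = 0.054608, P(r = 3 | data) = 0.069113, P(r = 4 | data) = 0.87372.
The predictive probability is P(black next | data) = (1/6)(0.0025597) + (1/3)(0.054608) + (1/2)(0.069113) + (2/3)(0.87372) = 0.63567.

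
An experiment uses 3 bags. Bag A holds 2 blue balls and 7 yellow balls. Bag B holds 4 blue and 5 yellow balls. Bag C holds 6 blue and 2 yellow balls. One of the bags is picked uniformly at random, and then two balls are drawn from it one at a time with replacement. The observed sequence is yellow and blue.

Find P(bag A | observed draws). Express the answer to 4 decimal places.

0.2846

Under each hypothesis, the probability of the observed sequence is: P(data | bag A) = (7/9)(2/9) = 0.17284; P(data | bag B) = (5/9)(4/9) = 0.24691; P(data | bag C) = (2/8)(6/8) = 0.1875.
The prior-weighted likelihoods are 1/3 · 0.17284 = 0.057613, 1/3 · 0.24691 = 0.082305, 1/3 · 0.1875 = 0.0625; summing to 0.20242.
By Bayes' rule, P(bag A | data) = (0.057613) / (0.20242) = 0.28463.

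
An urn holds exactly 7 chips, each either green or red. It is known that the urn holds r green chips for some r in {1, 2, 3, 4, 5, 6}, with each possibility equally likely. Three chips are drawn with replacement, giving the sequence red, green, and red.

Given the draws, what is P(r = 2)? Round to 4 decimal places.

0.2551

Compute the likelihood of the observed sequence for each case: P(data | r = 1) = (6/7)(1/7)(6/7) = 0.10496; P(data | r = 2) = (5/7)(2/7)(5/7) = 0.14577; P(data | r = 3) = (4/7)(3/7)(4/7) = 0.13994; P(data | r = 4) = (3/7)(4/7)(3/7) = 0.10496; P(data | r = 5) = (2/7)(5/7)(2/7) = 0.058309; P(data | r = 6) = (1/7)(6/7)(1/7) = 0.017493.
Multiplying each by its prior: 1/6 · 0.10496 = 0.017493, 1/6 · 0.14577 = 0.024295, 1/6 · 0.13994 = 0.023324, 1/6 · 0.10496 = 0.017493, 1/6 · 0.058309 = 0.0097182, 1/6 · 0.017493 = 0.0029155; these sum to 0.095238.
By Bayes' rule, P(r = 2 | data) = (0.024295) / (0.095238) = 0.2551.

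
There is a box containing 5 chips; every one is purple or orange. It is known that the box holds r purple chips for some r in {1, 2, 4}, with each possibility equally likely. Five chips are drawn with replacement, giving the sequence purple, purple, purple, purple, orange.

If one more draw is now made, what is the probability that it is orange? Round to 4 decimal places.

0.2701

The likelihood of the observed sequence under each hypothesis: P(data | r = 1) = (1/5)(1/5)(1/5)(1/5)(4/5) = 0.00128; P(data | r = 2) = (2/5)(2/5)(2/5)(2/5)(3/5) = 0.01536; P(data | r = 4) = (4/5)(4/5)(4/5)(4/5)(1/5) = 0.08192.
Weighting by the prior gives 1/3 · 0.00128 = 0.00042667, 1/3 · 0.01536 = 0.00512, 1/3 · 0.08192 = 0.027307; summing to 0.032853.
The posterior is then P(r = 1 | data) = 0.012987, P(r = 2 | data) = 0.15584, P(r = 4 | data) = 0.83117.
Averaging over the posterior, P(orange next | data) = (4/5)(0.012987) + (3/5)(0.15584) + (1/5)(0.83117) = 0.27013.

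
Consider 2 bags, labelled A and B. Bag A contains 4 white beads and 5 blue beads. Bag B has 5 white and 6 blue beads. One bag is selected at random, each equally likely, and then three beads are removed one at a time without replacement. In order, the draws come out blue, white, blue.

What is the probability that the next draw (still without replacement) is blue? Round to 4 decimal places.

0.5000

For each hypothesis, P(data | H) works out to: P(data | bag A) = (5/9)(4/8)(4/7) = 0.15873; P(data | bag B) = (6/11)(5/10)(5/9) = 0.15152.
Multiplying each by its prior: 1/2 · 0.15873 = 0.079365, 1/2 · 0.15152 = 0.075758; with total 0.15512.
Dividing through by the total gives posterior P(bag A | data) = 0.51163, P(bag B | data) = 0.48837.
So P(blue next | data) = Σ P(blue next | H) P(H | data) = (1/2)(0.51163) + (1/2)(0.48837) = 0.5.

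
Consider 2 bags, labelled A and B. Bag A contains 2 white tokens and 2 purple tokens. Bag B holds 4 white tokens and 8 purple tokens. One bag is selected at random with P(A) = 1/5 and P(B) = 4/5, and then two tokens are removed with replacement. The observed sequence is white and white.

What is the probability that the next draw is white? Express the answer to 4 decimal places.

Under each hypothesis, the probability of the observed sequence is: P(data | bag A) = (2/4)(2/4) = 1/4; P(data | bag B) = (4/12)(4/12) = 1/9.
Multiplying each by its prior: 1/5 · 1/4 = 1/20, 4/5 · 1/9 = 4/45; these sum to 5/36.
Dividing through by the total gives posterior P(bag A | data) = 9/25, P(bag B | data) = 16/25.
Averaging over the posterior, P(white next | data) = (1/2)(9/25) + (1/3)(16/25) = 59/150.

0.3933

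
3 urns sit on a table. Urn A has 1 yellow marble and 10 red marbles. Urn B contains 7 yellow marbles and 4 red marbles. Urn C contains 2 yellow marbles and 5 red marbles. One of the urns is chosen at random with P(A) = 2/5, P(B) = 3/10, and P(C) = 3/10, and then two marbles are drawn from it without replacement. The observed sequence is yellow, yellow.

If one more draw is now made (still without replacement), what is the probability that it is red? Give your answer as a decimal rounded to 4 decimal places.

Under each hypothesis, the probability of the observed sequence is: P(data | urn A) = (1/11)(0/10) = 0; P(data | urn B) = (7/11)(6/10) = 0.38182; P(data | urn C) = (2/7)(1/6) = 0.047619.
The prior-weighted likelihoods are 2/5 · 0 = 0, 3/10 · 0.38182 = 0.11455, 3/10 · 0.047619 = 0.014286; summing to 0.12883.
Normalising, the posterior is P(urn A | data) = 0, P(urn B | data) = 0.88911, P(urn C | data) = 0.11089.
So P(red next | data) = Σ P(red next | H) P(H | data) = (4/9)(0.88911) + (1)(0.11089) = 0.50605.

0.5060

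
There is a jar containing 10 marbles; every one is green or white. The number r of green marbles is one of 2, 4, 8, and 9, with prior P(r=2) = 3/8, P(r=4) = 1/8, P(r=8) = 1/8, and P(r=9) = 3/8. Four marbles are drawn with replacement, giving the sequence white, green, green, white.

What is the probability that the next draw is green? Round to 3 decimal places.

0.438

For each hypothesis, P(data | H) works out to: P(data | r = 2) = (8/10)(2/10)(2/10)(8/10) = 0.0256; P(data | r = 4) = (6/10)(4/10)(4/10)(6/10) = 0.0576; P(data | r = 8) = (2/10)(8/10)(8/10)(2/10) = 0.0256; P(data | r = 9) = (1/10)(9/10)(9/10)(1/10) = 0.0081.
Weighting by the prior gives 3/8 · 0.0256 = 0.0096, 1/8 · 0.0576 = 0.0072, 1/8 · 0.0256 = 0.0032, 3/8 · 0.0081 = 0.0030375; these sum to 0.023037.
Normalising, the posterior is P(r = 2 | data) = 0.41671, P(r = 4 | data) = 0.31253, P(r = 8 | data) = 0.1389, P(r = 9 | data) = 0.13185.
Averaging over the posterior, P(green next | data) = (1/5)(0.41671) + (2/5)(0.31253) + (4/5)(0.1389) + (9/10)(0.13185) = 0.43814.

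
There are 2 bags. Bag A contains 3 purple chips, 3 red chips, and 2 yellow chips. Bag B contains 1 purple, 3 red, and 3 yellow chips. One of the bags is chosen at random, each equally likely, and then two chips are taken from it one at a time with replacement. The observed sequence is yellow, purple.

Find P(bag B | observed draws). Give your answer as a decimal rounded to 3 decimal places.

Compute the likelihood of the observed sequence for each case: P(data | bag A) = (2/8)(3/8) = 0.09375; P(data | bag B) = (3/7)(1/7) = 0.061224.
The prior-weighted likelihoods are 1/2 · 0.09375 = 0.046875, 1/2 · 0.061224 = 0.030612; summing to 0.077487.
Hence P(bag B | data) = (0.030612) / (0.077487) = 0.39506.

0.395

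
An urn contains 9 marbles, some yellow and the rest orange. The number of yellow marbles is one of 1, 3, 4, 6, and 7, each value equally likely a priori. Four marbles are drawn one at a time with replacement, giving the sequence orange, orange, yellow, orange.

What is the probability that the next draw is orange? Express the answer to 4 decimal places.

Compute the likelihood of the observed sequence for each case: P(data | r = 1) = (8/9)(8/9)(1/9)(8/9) = 0.078037; P(data | r = 3) = (6/9)(6/9)(3/9)(6/9) = 0.098765; P(data | r = 4) = (5/9)(5/9)(4/9)(5/9) = 0.076208; P(data | r = 6) = (3/9)(3/9)(6/9)(3/9) = 0.024691; P(data | r = 7) = (2/9)(2/9)(7/9)(2/9) = 0.0085353.
Weighting by the prior gives 1/5 · 0.078037 = 0.015607, 1/5 · 0.098765 = 0.019753, 1/5 · 0.076208 = 0.015242, 1/5 · 0.024691 = 0.0049383, 1/5 · 0.0085353 = 0.0017071; with total 0.057247.
The posterior is then P(r = 1 | data) = 0.27263, P(r = 3 | data) = 0.34505, P(r = 4 | data) = 0.26624, P(r = 6 | data) = 0.086262, P(r = 7 | data) = 0.029819.
So P(orange next | data) = Σ P(orange next | H) P(H | data) = (8/9)(0.27263) + (2/3)(0.34505) + (5/9)(0.26624) + (1/3)(0.086262) + (2/9)(0.029819) = 0.65566.

0.6557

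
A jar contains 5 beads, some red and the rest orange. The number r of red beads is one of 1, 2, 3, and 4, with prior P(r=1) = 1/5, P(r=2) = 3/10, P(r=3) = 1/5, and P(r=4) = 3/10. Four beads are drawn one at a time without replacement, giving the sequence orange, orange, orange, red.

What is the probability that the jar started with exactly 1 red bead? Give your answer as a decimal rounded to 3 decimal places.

Compute the likelihood of the observed sequence for each case: P(data | r = 1) = (4/5)(3/4)(2/3)(1/2) = 1/5; P(data | r = 2) = (3/5)(2/4)(1/3)(2/2) = 1/10; P(data | r = 3) = (2/5)(1/4)(0/3) = 0; P(data | r = 4) = (1/5)(0/4) = 0.
Multiplying each by its prior: 1/5 · 1/5 = 1/25, 3/10 · 1/10 = 3/100, 1/5 · 0 = 0, 3/10 · 0 = 0; summing to 7/100.
Therefore the posterior P(r = 1 | data) = (1/25) / (7/100) = 4/7.

0.571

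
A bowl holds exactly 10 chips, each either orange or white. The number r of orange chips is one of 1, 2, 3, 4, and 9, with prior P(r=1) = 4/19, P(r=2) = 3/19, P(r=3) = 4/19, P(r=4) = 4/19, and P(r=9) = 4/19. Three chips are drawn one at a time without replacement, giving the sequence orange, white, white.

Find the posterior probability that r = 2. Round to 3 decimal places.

0.209

For each hypothesis, P(data | H) works out to: P(data | r = 1) = (1/10)(9/9)(8/8) = 1/10; P(data | r = 2) = (2/10)(8/9)(7/8) = 7/45; P(data | r = 3) = (3/10)(7/9)(6/8) = 7/40; P(data | r = 4) = (4/10)(6/9)(5/8) = 1/6; P(data | r = 9) = (9/10)(1/9)(0/8) = 0.
Weighting by the prior gives 4/19 · 1/10 = 2/95, 3/19 · 7/45 = 7/285, 4/19 · 7/40 = 7/190, 4/19 · 1/6 = 2/57, 4/19 · 0 = 0; these sum to 67/570.
By Bayes' rule, P(r = 2 | data) = (7/285) / (67/570) = 14/67.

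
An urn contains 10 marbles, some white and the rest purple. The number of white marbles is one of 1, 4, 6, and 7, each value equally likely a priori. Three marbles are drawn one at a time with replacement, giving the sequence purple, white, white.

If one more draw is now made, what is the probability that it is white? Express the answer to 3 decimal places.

Compute the likelihood of the observed sequence for each case: P(data | r = 1) = (9/10)(1/10)(1/10) = 0.009; P(data | r = 4) = (6/10)(4/10)(4/10) = 0.096; P(data | r = 6) = (4/10)(6/10)(6/10) = 0.144; P(data | r = 7) = (3/10)(7/10)(7/10) = 0.147.
Weighting by the prior gives 1/4 · 0.009 = 0.00225, 1/4 · 0.096 = 0.024, 1/4 · 0.144 = 0.036, 1/4 · 0.147 = 0.03675; summing to 0.099.
Dividing through by the total gives posterior P(r = 1 | data) = 0.022727, P(r = 4 | data) = 0.24242, P(r = 6 | data) = 0.36364, P(r = 7 | data) = 0.37121.
The predictive probability is P(white next | data) = (1/10)(0.022727) + (2/5)(0.24242) + (3/5)(0.36364) + (7/10)(0.37121) = 0.57727.

0.577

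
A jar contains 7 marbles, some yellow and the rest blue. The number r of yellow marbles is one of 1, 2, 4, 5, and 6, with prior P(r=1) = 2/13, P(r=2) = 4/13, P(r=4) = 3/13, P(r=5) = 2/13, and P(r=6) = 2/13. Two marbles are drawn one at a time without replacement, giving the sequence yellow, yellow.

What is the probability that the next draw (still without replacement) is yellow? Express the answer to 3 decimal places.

0.600

Under each hypothesis, the probability of the observed sequence is: P(data | r = 1) = (1/7)(0/6) = 0; P(data | r = 2) = (2/7)(1/6) = 1/21; P(data | r = 4) = (4/7)(3/6) = 2/7; P(data | r = 5) = (5/7)(4/6) = 10/21; P(data | r = 6) = (6/7)(5/6) = 5/7.
Weighting by the prior gives 2/13 · 0 = 0, 4/13 · 1/21 = 4/273, 3/13 · 2/7 = 6/91, 2/13 · 10/21 = 20/273, 2/13 · 5/7 = 10/91; with total 24/91.
Dividing through by the total gives posterior P(r = 1 | data) = 0, P(r = 2 | data) = 1/18, P(r = 4 | data) = 1/4, P(r = 5 | data) = 5/18, P(r = 6 | data) = 5/12.
Averaging over the posterior, P(yellow next | data) = (0)(1/18) + (2/5)(1/4) + (3/5)(5/18) + (4/5)(5/12) = 3/5.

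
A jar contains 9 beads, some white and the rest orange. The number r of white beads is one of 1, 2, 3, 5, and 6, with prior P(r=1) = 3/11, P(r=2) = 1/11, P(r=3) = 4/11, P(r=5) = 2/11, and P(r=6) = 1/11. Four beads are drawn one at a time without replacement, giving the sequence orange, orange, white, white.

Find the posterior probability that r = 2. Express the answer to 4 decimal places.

0.0574

The likelihood of the observed sequence under each hypothesis: P(data | r = 1) = (8/9)(7/8)(1/7)(0/6) = 0; P(data | r = 2) = (7/9)(6/8)(2/7)(1/6) = 0.027778; P(data | r = 3) = (6/9)(5/8)(3/7)(2/6) = 0.059524; P(data | r = 5) = (4/9)(3/8)(5/7)(4/6) = 0.079365; P(data | r = 6) = (3/9)(2/8)(6/7)(5/6) = 0.059524.
Weighting by the prior gives 3/11 · 0 = 0, 1/11 · 0.027778 = 0.0025253, 4/11 · 0.059524 = 0.021645, 2/11 · 0.079365 = 0.01443, 1/11 · 0.059524 = 0.0054113; with total 0.044012.
Hence P(r = 2 | data) = (0.0025253) / (0.044012) = 0.057377.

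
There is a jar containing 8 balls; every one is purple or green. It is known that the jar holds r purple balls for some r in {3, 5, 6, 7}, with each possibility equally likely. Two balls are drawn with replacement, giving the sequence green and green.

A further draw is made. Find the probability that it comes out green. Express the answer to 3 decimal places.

0.516

Under each hypothesis, the probability of the observed sequence is: P(data | r = 3) = (5/8)(5/8) = 25/64; P(data | r = 5) = (3/8)(3/8) = 9/64; P(data | r = 6) = (2/8)(2/8) = 1/16; P(data | r = 7) = (1/8)(1/8) = 1/64.
Weighting by the prior gives 1/4 · 25/64 = 25/256, 1/4 · 9/64 = 9/256, 1/4 · 1/16 = 1/64, 1/4 · 1/64 = 1/256; summing to 39/256.
Dividing through by the total gives posterior P(r = 3 | data) = 25/39, P(r = 5 | data) = 3/13, P(r = 6 | data) = 4/39, P(r = 7 | data) = 1/39.
Averaging over the posterior, P(green next | data) = (5/8)(25/39) + (3/8)(3/13) + (1/4)(4/39) + (1/8)(1/39) = 161/312.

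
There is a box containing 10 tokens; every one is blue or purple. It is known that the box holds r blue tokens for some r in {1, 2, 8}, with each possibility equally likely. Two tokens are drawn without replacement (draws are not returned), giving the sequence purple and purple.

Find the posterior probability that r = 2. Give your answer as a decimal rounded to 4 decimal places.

Under each hypothesis, the probability of the observed sequence is: P(data | r = 1) = (9/10)(8/9) = 4/5; P(data | r = 2) = (8/10)(7/9) = 28/45; P(data | r = 8) = (2/10)(1/9) = 1/45.
Weighting by the prior gives 1/3 · 4/5 = 4/15, 1/3 · 28/45 = 28/135, 1/3 · 1/45 = 1/135; summing to 13/27.
By Bayes' rule, P(r = 2 | data) = (28/135) / (13/27) = 28/65.

0.4308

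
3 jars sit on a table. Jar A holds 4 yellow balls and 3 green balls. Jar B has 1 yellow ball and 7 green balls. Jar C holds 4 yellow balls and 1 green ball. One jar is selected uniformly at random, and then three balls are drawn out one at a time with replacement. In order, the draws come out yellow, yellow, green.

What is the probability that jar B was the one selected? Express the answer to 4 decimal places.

Under each hypothesis, the probability of the observed sequence is: P(data | jar A) = (4/7)(4/7)(3/7) = 0.13994; P(data | jar B) = (1/8)(1/8)(7/8) = 0.013672; P(data | jar C) = (4/5)(4/5)(1/5) = 0.128.
Multiplying each by its prior: 1/3 · 0.13994 = 0.046647, 1/3 · 0.013672 = 0.0045573, 1/3 · 0.128 = 0.042667; with total 0.093871.
By Bayes' rule, P(jar B | data) = (0.0045573) / (0.093871) = 0.048548.

0.0485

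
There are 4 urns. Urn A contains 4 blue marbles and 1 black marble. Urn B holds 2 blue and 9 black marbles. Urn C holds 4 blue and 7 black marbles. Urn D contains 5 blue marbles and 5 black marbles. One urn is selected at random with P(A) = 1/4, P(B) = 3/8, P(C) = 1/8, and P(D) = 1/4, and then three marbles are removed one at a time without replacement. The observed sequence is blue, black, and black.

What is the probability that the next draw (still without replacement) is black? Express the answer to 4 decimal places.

0.6867

Compute the likelihood of the observed sequence for each case: P(data | urn A) = (4/5)(1/4)(0/3) = 0; P(data | urn B) = (2/11)(9/10)(8/9) = 0.14545; P(data | urn C) = (4/11)(7/10)(6/9) = 0.1697; P(data | urn D) = (5/10)(5/9)(4/8) = 0.13889.
Weighting by the prior gives 1/4 · 0 = 0, 3/8 · 0.14545 = 0.054545, 1/8 · 0.1697 = 0.021212, 1/4 · 0.13889 = 0.034722; these sum to 0.11048.
Normalising, the posterior is P(urn A | data) = 0, P(urn B | data) = 0.49371, P(urn C | data) = 0.192, P(urn D | data) = 0.31429.
The predictive probability is P(black next | data) = (7/8)(0.49371) + (5/8)(0.192) + (3/7)(0.31429) = 0.68669.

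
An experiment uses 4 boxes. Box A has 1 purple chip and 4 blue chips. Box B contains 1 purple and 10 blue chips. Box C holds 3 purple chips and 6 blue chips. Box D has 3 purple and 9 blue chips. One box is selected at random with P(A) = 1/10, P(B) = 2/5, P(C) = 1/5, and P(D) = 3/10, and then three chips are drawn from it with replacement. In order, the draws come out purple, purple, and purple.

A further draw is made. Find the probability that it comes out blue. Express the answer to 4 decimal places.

Under each hypothesis, the probability of the observed sequence is: P(data | box A) = (1/5)(1/5)(1/5) = 0.008; P(data | box B) = (1/11)(1/11)(1/11) = 0.00075131; P(data | box C) = (3/9)(3/9)(3/9) = 0.037037; P(data | box D) = (3/12)(3/12)(3/12) = 0.015625.
Multiplying each by its prior: 1/10 · 0.008 = 0.0008, 2/5 · 0.00075131 = 0.00030053, 1/5 · 0.037037 = 0.0074074, 3/10 · 0.015625 = 0.0046875; summing to 0.013195.
The posterior is then P(box A | data) = 0.060627, P(box B | data) = 0.022775, P(box C | data) = 0.56136, P(box D | data) = 0.35524.
The predictive probability is P(blue next | data) = (4/5)(0.060627) + (10/11)(0.022775) + (2/3)(0.56136) + (3/4)(0.35524) = 0.70987.

0.7099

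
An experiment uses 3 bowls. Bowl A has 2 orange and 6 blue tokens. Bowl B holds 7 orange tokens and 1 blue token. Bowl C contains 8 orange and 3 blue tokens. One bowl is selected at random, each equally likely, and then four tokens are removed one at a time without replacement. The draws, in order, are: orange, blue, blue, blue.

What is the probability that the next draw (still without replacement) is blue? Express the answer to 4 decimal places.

Compute the likelihood of the observed sequence for each case: P(data | bowl A) = (2/8)(6/7)(5/6)(4/5) = 0.14286; P(data | bowl B) = (7/8)(1/7)(0/6) = 0; P(data | bowl C) = (8/11)(3/10)(2/9)(1/8) = 0.0060606.
The prior-weighted likelihoods are 1/3 · 0.14286 = 0.047619, 1/3 · 0 = 0, 1/3 · 0.0060606 = 0.0020202; summing to 0.049639.
Normalising, the posterior is P(bowl A | data) = 0.9593, P(bowl B | data) = 0, P(bowl C | data) = 0.040698.
Averaging over the posterior, P(blue next | data) = (3/4)(0.9593) + (0)(0.040698) = 0.71948.

0.7195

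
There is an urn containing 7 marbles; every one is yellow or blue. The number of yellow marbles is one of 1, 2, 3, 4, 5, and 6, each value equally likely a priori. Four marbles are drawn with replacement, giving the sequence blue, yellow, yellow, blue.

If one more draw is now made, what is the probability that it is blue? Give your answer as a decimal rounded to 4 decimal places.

0.5000

Compute the likelihood of the observed sequence for each case: P(data | r = 1) = (6/7)(1/7)(1/7)(6/7) = 0.014994; P(data | r = 2) = (5/7)(2/7)(2/7)(5/7) = 0.041649; P(data | r = 3) = (4/7)(3/7)(3/7)(4/7) = 0.059975; P(data | r = 4) = (3/7)(4/7)(4/7)(3/7) = 0.059975; P(data | r = 5) = (2/7)(5/7)(5/7)(2/7) = 0.041649; P(data | r = 6) = (1/7)(6/7)(6/7)(1/7) = 0.014994.
Weighting by the prior gives 1/6 · 0.014994 = 0.002499, 1/6 · 0.041649 = 0.0069416, 1/6 · 0.059975 = 0.0099958, 1/6 · 0.059975 = 0.0099958, 1/6 · 0.041649 = 0.0069416, 1/6 · 0.014994 = 0.002499; summing to 0.038873.
Normalising, the posterior is P(r = 1 | data) = 0.064286, P(r = 2 | data) = 0.17857, P(r = 3 | data) = 0.25714, P(r = 4 | data) = 0.25714, P(r = 5 | data) = 0.17857, P(r = 6 | data) = 0.064286.
Averaging over the posterior, P(blue next | data) = (6/7)(0.064286) + (5/7)(0.17857) + (4/7)(0.25714) + (3/7)(0.25714) + (2/7)(0.17857) + (1/7)(0.064286) = 0.5.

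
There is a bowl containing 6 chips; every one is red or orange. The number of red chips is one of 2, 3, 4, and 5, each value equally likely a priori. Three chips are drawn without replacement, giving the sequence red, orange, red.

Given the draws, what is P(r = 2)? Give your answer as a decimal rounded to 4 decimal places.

0.1143

For each hypothesis, P(data | H) works out to: P(data | r = 2) = (2/6)(4/5)(1/4) = 1/15; P(data | r = 3) = (3/6)(3/5)(2/4) = 3/20; P(data | r = 4) = (4/6)(2/5)(3/4) = 1/5; P(data | r = 5) = (5/6)(1/5)(4/4) = 1/6.
Weighting by the prior gives 1/4 · 1/15 = 1/60, 1/4 · 3/20 = 3/80, 1/4 · 1/5 = 1/20, 1/4 · 1/6 = 1/24; summing to 7/48.
Hence P(r = 2 | data) = (1/60) / (7/48) = 4/35.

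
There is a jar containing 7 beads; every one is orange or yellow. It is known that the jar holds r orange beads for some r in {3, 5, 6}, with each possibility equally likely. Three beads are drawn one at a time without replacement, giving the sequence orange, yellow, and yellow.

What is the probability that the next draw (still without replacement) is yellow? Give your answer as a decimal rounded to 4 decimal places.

Compute the likelihood of the observed sequence for each case: P(data | r = 3) = (3/7)(4/6)(3/5) = 6/35; P(data | r = 5) = (5/7)(2/6)(1/5) = 1/21; P(data | r = 6) = (6/7)(1/6)(0/5) = 0.
Weighting by the prior gives 1/3 · 6/35 = 2/35, 1/3 · 1/21 = 1/63, 1/3 · 0 = 0; summing to 23/315.
Dividing through by the total gives posterior P(r = 3 | data) = 18/23, P(r = 5 | data) = 5/23, P(r = 6 | data) = 0.
The predictive probability is P(yellow next | data) = (1/2)(18/23) + (0)(5/23) = 9/23.

0.3913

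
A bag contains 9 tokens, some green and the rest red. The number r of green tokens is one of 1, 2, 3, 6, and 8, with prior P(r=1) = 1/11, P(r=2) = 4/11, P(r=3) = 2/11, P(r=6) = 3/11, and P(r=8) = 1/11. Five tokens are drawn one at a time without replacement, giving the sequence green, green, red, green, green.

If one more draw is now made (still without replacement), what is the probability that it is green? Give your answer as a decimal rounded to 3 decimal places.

For each hypothesis, P(data | H) works out to: P(data | r = 1) = (1/9)(0/8) = 0; P(data | r = 2) = (2/9)(1/8)(7/7)(0/6) = 0; P(data | r = 3) = (3/9)(2/8)(6/7)(1/6)(0/5) = 0; P(data | r = 6) = (6/9)(5/8)(3/7)(4/6)(3/5) = 0.071429; P(data | r = 8) = (8/9)(7/8)(1/7)(6/6)(5/5) = 0.11111.
Multiplying each by its prior: 1/11 · 0 = 0, 4/11 · 0 = 0, 2/11 · 0 = 0, 3/11 · 0.071429 = 0.019481, 1/11 · 0.11111 = 0.010101; these sum to 0.029582.
Normalising, the posterior is P(r = 1 | data) = 0, P(r = 2 | data) = 0, P(r = 3 | data) = 0, P(r = 6 | data) = 0.65854, P(r = 8 | data) = 0.34146.
Averaging over the posterior, P(green next | data) = (1/2)(0.65854) + (1)(0.34146) = 0.67073.

0.671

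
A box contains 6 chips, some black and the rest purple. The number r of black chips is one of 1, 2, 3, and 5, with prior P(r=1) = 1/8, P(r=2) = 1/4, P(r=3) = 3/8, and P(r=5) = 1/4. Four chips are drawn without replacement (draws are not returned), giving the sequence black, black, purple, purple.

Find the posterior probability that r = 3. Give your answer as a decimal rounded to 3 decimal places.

0.692

Under each hypothesis, the probability of the observed sequence is: P(data | r = 1) = (1/6)(0/5) = 0; P(data | r = 2) = (2/6)(1/5)(4/4)(3/3) = 1/15; P(data | r = 3) = (3/6)(2/5)(3/4)(2/3) = 1/10; P(data | r = 5) = (5/6)(4/5)(1/4)(0/3) = 0.
Multiplying each by its prior: 1/8 · 0 = 0, 1/4 · 1/15 = 1/60, 3/8 · 1/10 = 3/80, 1/4 · 0 = 0; with total 13/240.
Hence P(r = 3 | data) = (3/80) / (13/240) = 9/13.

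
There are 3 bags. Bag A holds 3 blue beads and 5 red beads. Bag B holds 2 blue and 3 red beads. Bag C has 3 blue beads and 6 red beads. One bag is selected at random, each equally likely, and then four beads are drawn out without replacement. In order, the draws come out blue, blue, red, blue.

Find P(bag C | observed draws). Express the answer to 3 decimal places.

Compute the likelihood of the observed sequence for each case: P(data | bag A) = (3/8)(2/7)(5/6)(1/5) = 1/56; P(data | bag B) = (2/5)(1/4)(3/3)(0/2) = 0; P(data | bag C) = (3/9)(2/8)(6/7)(1/6) = 1/84.
Multiplying each by its prior: 1/3 · 1/56 = 1/168, 1/3 · 0 = 0, 1/3 · 1/84 = 1/252; summing to 5/504.
Therefore the posterior P(bag C | data) = (1/252) / (5/504) = 2/5.

0.400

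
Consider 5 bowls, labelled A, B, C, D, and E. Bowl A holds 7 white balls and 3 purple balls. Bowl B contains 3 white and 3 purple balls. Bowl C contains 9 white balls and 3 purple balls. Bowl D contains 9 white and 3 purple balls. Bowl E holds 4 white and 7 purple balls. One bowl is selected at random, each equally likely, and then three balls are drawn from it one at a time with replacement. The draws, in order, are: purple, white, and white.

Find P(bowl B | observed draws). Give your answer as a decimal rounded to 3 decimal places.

0.196

The likelihood of the observed sequence under each hypothesis: P(data | bowl A) = (3/10)(7/10)(7/10) = 0.147; P(data | bowl B) = (3/6)(3/6)(3/6) = 0.125; P(data | bowl C) = (3/12)(9/12)(9/12) = 0.14062; P(data | bowl D) = (3/12)(9/12)(9/12) = 0.14062; P(data | bowl E) = (7/11)(4/11)(4/11) = 0.084147.
Multiplying each by its prior: 1/5 · 0.147 = 0.0294, 1/5 · 0.125 = 0.025, 1/5 · 0.14062 = 0.028125, 1/5 · 0.14062 = 0.028125, 1/5 · 0.084147 = 0.016829; with total 0.12748.
So P(bowl B | data) = (0.025) / (0.12748) = 0.19611.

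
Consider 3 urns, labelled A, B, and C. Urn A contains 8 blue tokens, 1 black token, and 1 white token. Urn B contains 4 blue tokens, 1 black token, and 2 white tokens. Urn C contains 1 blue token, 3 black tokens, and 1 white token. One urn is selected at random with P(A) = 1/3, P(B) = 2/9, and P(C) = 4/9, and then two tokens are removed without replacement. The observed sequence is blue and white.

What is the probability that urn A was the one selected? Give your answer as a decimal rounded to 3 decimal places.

Compute the likelihood of the observed sequence for each case: P(data | urn A) = (8/10)(1/9) = 4/45; P(data | urn B) = (4/7)(2/6) = 4/21; P(data | urn C) = (1/5)(1/4) = 1/20.
Weighting by the prior gives 1/3 · 4/45 = 4/135, 2/9 · 4/21 = 8/189, 4/9 · 1/20 = 1/45; summing to 89/945.
Therefore the posterior P(urn A | data) = (4/135) / (89/945) = 28/89.

0.315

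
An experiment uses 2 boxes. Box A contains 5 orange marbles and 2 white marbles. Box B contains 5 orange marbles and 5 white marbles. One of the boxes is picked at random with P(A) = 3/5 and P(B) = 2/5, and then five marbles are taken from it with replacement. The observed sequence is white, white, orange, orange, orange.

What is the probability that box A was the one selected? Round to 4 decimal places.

0.5881

For each hypothesis, P(data | H) works out to: P(data | box A) = (2/7)(2/7)(5/7)(5/7)(5/7) = 0.02975; P(data | box B) = (5/10)(5/10)(5/10)(5/10)(5/10) = 0.03125.
Weighting by the prior gives 3/5 · 0.02975 = 0.01785, 2/5 · 0.03125 = 0.0125; summing to 0.03035.
By Bayes' rule, P(box A | data) = (0.01785) / (0.03035) = 0.58813.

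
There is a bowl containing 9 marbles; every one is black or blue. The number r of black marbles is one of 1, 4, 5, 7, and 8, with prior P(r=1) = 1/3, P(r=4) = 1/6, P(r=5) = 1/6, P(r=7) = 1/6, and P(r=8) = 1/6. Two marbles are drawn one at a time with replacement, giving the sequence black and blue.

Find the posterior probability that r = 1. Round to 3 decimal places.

0.205

For each hypothesis, P(data | H) works out to: P(data | r = 1) = (1/9)(8/9) = 8/81; P(data | r = 4) = (4/9)(5/9) = 20/81; P(data | r = 5) = (5/9)(4/9) = 20/81; P(data | r = 7) = (7/9)(2/9) = 14/81; P(data | r = 8) = (8/9)(1/9) = 8/81.
Weighting by the prior gives 1/3 · 8/81 = 8/243, 1/6 · 20/81 = 10/243, 1/6 · 20/81 = 10/243, 1/6 · 14/81 = 7/243, 1/6 · 8/81 = 4/243; summing to 13/81.
Therefore the posterior P(r = 1 | data) = (8/243) / (13/81) = 8/39.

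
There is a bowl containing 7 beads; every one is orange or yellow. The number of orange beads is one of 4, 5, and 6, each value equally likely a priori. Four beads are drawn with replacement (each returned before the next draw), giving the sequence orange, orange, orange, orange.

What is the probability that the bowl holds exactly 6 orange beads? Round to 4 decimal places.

For each hypothesis, P(data | H) works out to: P(data | r = 4) = (4/7)(4/7)(4/7)(4/7) = 0.10662; P(data | r = 5) = (5/7)(5/7)(5/7)(5/7) = 0.26031; P(data | r = 6) = (6/7)(6/7)(6/7)(6/7) = 0.53978.
Multiplying each by its prior: 1/3 · 0.10662 = 0.035541, 1/3 · 0.26031 = 0.086769, 1/3 · 0.53978 = 0.17993; these sum to 0.30224.
Hence P(r = 6 | data) = (0.17993) / (0.30224) = 0.59531.

0.5953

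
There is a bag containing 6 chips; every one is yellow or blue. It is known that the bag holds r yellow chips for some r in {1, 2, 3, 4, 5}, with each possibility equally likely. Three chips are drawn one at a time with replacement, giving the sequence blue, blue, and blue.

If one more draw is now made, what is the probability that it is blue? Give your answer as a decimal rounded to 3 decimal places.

Compute the likelihood of the observed sequence for each case: P(data | r = 1) = (5/6)(5/6)(5/6) = 0.5787; P(data | r = 2) = (4/6)(4/6)(4/6) = 0.2963; P(data | r = 3) = (3/6)(3/6)(3/6) = 0.125; P(data | r = 4) = (2/6)(2/6)(2/6) = 0.037037; P(data | r = 5) = (1/6)(1/6)(1/6) = 0.0046296.
The prior-weighted likelihoods are 1/5 · 0.5787 = 0.11574, 1/5 · 0.2963 = 0.059259, 1/5 · 0.125 = 0.025, 1/5 · 0.037037 = 0.0074074, 1/5 · 0.0046296 = 0.00092593; these sum to 0.20833.
The posterior is then P(r = 1 | data) = 0.55556, P(r = 2 | data) = 0.28444, P(r = 3 | data) = 0.12, P(r = 4 | data) = 0.035556, P(r = 5 | data) = 0.0044444.
So P(blue next | data) = Σ P(blue next | H) P(H | data) = (5/6)(0.55556) + (2/3)(0.28444) + (1/2)(0.12) + (1/3)(0.035556) + (1/6)(0.0044444) = 0.72519.

0.725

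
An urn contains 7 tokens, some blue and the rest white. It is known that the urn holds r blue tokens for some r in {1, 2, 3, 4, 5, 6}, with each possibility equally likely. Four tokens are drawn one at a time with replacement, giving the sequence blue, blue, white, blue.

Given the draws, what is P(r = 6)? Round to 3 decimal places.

0.266

For each hypothesis, P(data | H) works out to: P(data | r = 1) = (1/7)(1/7)(6/7)(1/7) = 0.002499; P(data | r = 2) = (2/7)(2/7)(5/7)(2/7) = 0.01666; P(data | r = 3) = (3/7)(3/7)(4/7)(3/7) = 0.044981; P(data | r = 4) = (4/7)(4/7)(3/7)(4/7) = 0.079967; P(data | r = 5) = (5/7)(5/7)(2/7)(5/7) = 0.10412; P(data | r = 6) = (6/7)(6/7)(1/7)(6/7) = 0.089963.
The prior-weighted likelihoods are 1/6 · 0.002499 = 0.00041649, 1/6 · 0.01666 = 0.0027766, 1/6 · 0.044981 = 0.0074969, 1/6 · 0.079967 = 0.013328, 1/6 · 0.10412 = 0.017354, 1/6 · 0.089963 = 0.014994; summing to 0.056365.
Hence P(r = 6 | data) = (0.014994) / (0.056365) = 0.26601.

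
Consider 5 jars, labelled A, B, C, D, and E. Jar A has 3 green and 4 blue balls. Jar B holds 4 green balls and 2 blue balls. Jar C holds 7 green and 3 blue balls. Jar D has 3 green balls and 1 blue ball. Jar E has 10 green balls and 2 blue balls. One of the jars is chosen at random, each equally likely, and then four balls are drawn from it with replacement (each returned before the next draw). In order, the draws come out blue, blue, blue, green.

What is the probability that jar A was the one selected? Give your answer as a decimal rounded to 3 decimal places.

0.575

Under each hypothesis, the probability of the observed sequence is: P(data | jar A) = (4/7)(4/7)(4/7)(3/7) = 0.079967; P(data | jar B) = (2/6)(2/6)(2/6)(4/6) = 0.024691; P(data | jar C) = (3/10)(3/10)(3/10)(7/10) = 0.0189; P(data | jar D) = (1/4)(1/4)(1/4)(3/4) = 0.011719; P(data | jar E) = (2/12)(2/12)(2/12)(10/12) = 0.003858.
Weighting by the prior gives 1/5 · 0.079967 = 0.015993, 1/5 · 0.024691 = 0.0049383, 1/5 · 0.0189 = 0.00378, 1/5 · 0.011719 = 0.0023437, 1/5 · 0.003858 = 0.0007716; summing to 0.027827.
By Bayes' rule, P(jar A | data) = (0.015993) / (0.027827) = 0.57474.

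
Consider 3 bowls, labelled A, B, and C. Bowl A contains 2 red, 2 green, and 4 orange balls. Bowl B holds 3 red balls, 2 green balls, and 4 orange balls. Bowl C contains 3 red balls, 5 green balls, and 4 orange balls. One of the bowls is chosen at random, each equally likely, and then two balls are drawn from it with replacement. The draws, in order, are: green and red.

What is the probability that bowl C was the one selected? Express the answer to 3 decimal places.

For each hypothesis, P(data | H) works out to: P(data | bowl A) = (2/8)(2/8) = 1/16; P(data | bowl B) = (2/9)(3/9) = 2/27; P(data | bowl C) = (5/12)(3/12) = 5/48.
The prior-weighted likelihoods are 1/3 · 1/16 = 1/48, 1/3 · 2/27 = 2/81, 1/3 · 5/48 = 5/144; summing to 13/162.
Hence P(bowl C | data) = (5/144) / (13/162) = 45/104.

0.433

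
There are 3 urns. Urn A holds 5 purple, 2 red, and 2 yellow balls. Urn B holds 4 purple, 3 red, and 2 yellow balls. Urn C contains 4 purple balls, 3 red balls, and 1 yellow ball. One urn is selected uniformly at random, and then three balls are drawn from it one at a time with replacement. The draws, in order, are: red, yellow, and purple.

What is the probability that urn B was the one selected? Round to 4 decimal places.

0.3929

For each hypothesis, P(data | H) works out to: P(data | urn A) = (2/9)(2/9)(5/9) = 0.027435; P(data | urn B) = (3/9)(2/9)(4/9) = 0.032922; P(data | urn C) = (3/8)(1/8)(4/8) = 0.023438.
Multiplying each by its prior: 1/3 · 0.027435 = 0.0091449, 1/3 · 0.032922 = 0.010974, 1/3 · 0.023438 = 0.0078125; these sum to 0.027931.
Hence P(urn B | data) = (0.010974) / (0.027931) = 0.39289.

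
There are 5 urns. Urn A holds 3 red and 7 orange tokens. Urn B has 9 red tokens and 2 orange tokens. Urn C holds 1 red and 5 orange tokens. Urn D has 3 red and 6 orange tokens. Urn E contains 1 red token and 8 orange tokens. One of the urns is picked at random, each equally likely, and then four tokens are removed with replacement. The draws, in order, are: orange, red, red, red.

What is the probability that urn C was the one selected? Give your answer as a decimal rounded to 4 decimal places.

Under each hypothesis, the probability of the observed sequence is: P(data | urn A) = (7/10)(3/10)(3/10)(3/10) = 0.0189; P(data | urn B) = (2/11)(9/11)(9/11)(9/11) = 0.099583; P(data | urn C) = (5/6)(1/6)(1/6)(1/6) = 0.003858; P(data | urn D) = (6/9)(3/9)(3/9)(3/9) = 0.024691; P(data | urn E) = (8/9)(1/9)(1/9)(1/9) = 0.0012193.
Multiplying each by its prior: 1/5 · 0.0189 = 0.00378, 1/5 · 0.099583 = 0.019917, 1/5 · 0.003858 = 0.0007716, 1/5 · 0.024691 = 0.0049383, 1/5 · 0.0012193 = 0.00024387; with total 0.02965.
Hence P(urn C | data) = (0.0007716) / (0.02965) = 0.026023.

0.0260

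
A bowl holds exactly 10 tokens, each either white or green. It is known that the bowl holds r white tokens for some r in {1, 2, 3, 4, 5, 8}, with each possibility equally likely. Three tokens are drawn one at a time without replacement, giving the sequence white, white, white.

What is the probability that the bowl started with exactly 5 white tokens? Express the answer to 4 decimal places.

For each hypothesis, P(data | H) works out to: P(data | r = 1) = (1/10)(0/9) = 0; P(data | r = 2) = (2/10)(1/9)(0/8) = 0; P(data | r = 3) = (3/10)(2/9)(1/8) = 1/120; P(data | r = 4) = (4/10)(3/9)(2/8) = 1/30; P(data | r = 5) = (5/10)(4/9)(3/8) = 1/12; P(data | r = 8) = (8/10)(7/9)(6/8) = 7/15.
Weighting by the prior gives 1/6 · 0 = 0, 1/6 · 0 = 0, 1/6 · 1/120 = 1/720, 1/6 · 1/30 = 1/180, 1/6 · 1/12 = 1/72, 1/6 · 7/15 = 7/90; summing to 71/720.
Therefore the posterior P(r = 5 | data) = (1/72) / (71/720) = 10/71.

0.1408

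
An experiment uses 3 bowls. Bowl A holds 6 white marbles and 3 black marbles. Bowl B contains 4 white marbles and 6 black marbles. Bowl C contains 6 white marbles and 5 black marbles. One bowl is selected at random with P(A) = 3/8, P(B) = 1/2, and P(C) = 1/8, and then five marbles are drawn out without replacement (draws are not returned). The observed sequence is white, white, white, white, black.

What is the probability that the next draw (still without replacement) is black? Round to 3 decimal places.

Compute the likelihood of the observed sequence for each case: P(data | bowl A) = (6/9)(5/8)(4/7)(3/6)(3/5) = 0.071429; P(data | bowl B) = (4/10)(3/9)(2/8)(1/7)(6/6) = 0.0047619; P(data | bowl C) = (6/11)(5/10)(4/9)(3/8)(5/7) = 0.032468.
Multiplying each by its prior: 3/8 · 0.071429 = 0.026786, 1/2 · 0.0047619 = 0.002381, 1/8 · 0.032468 = 0.0040584; with total 0.033225.
Normalising, the posterior is P(bowl A | data) = 0.80619, P(bowl B | data) = 0.071661, P(bowl C | data) = 0.12215.
So P(black next | data) = Σ P(black next | H) P(H | data) = (1/2)(0.80619) + (1)(0.071661) + (2/3)(0.12215) = 0.55619.

0.556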